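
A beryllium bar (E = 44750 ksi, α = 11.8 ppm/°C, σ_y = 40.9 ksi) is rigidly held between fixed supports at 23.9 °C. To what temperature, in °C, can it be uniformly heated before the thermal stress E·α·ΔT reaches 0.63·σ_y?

72.7 °C

E = 44750 ksi = 308.5 GPa.
σ_y = 40.9 ksi = 282.0 MPa.
E·α·ΔT = 177.7 MPa ⇒ ΔT = 177.7 / (308.5×10³ × 11.8×10⁻⁶) = 48.80 K.
T = 23.9 + 48.80 = 72.70 °C.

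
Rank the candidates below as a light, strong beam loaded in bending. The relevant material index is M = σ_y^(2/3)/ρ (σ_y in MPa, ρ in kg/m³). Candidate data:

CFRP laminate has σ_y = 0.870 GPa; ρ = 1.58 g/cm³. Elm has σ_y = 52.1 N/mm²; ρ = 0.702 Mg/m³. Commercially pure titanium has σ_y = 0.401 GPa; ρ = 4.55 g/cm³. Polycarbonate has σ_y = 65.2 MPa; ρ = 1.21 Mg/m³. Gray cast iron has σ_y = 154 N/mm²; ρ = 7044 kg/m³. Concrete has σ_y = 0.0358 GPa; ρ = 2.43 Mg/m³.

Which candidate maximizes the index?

CFRP laminate

In SI units:
  CFRP laminate: σ_y = 870.0 MPa, ρ = 1580 kg/m³
  elm: σ_y = 52.10 MPa, ρ = 702.0 kg/m³
  commercially pure titanium: σ_y = 401.0 MPa, ρ = 4550 kg/m³
  polycarbonate: σ_y = 65.20 MPa, ρ = 1210 kg/m³
  gray cast iron: σ_y = 154.0 MPa, ρ = 7044 kg/m³
  concrete: σ_y = 35.80 MPa, ρ = 2430 kg/m³
  CFRP laminate: M = 57.7×10⁻³
  elm: M = 19.9×10⁻³
  polycarbonate: M = 13.4×10⁻³
  commercially pure titanium: M = 12.0×10⁻³
  concrete: M = 4.47×10⁻³
  gray cast iron: M = 4.08×10⁻³
CFRP laminate has the largest M.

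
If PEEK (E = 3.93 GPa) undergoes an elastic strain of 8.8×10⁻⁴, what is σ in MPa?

3.46 MPa

σ = E·ε = 3930 MPa × 8.8×10⁻⁴ = 3.46 MPa.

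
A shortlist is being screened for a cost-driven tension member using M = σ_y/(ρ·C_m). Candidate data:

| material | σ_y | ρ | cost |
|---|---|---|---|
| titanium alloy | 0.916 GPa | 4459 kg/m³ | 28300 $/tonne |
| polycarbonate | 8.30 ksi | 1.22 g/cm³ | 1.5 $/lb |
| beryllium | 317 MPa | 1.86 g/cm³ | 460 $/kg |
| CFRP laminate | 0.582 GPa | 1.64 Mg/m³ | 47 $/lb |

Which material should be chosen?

polycarbonate

In SI units:
  titanium alloy: σ_y = 916.0 MPa, ρ = 4459 kg/m³, cost = 28.30 $/kg
  polycarbonate: σ_y = 57.23 MPa, ρ = 1220 kg/m³, cost = 3.307 $/kg
  beryllium: σ_y = 317.0 MPa, ρ = 1860 kg/m³, cost = 460.0 $/kg
  CFRP laminate: σ_y = 582.0 MPa, ρ = 1640 kg/m³, cost = 103.6 $/kg
  polycarbonate: M = 14.2 kN·m per $
  titanium alloy: M = 7.26 kN·m per $
  CFRP laminate: M = 3.42 kN·m per $
  beryllium: M = 0.371 kN·m per $
Polycarbonate ranks first.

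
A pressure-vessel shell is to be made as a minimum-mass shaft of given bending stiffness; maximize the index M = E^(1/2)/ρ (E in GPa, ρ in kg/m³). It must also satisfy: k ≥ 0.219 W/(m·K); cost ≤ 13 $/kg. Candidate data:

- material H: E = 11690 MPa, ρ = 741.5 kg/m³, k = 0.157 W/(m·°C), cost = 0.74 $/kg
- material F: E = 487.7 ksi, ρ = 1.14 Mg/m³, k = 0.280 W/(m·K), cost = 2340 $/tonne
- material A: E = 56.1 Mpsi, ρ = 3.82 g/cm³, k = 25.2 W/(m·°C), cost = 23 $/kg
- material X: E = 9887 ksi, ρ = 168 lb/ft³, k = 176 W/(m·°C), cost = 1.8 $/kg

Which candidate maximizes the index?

material X

Screen on constraints: k ≥ 0.219 W/(m·K); cost ≤ 13 $/kg. Survivors: material F, material X.
Convert each candidate to consistent units, then evaluate M:
  material F: E = 3.363 GPa, ρ = 1140 kg/m³
  material X: E = 68.17 GPa, ρ = 2691 kg/m³
  material X: M = 3.07×10⁻³
  material F: M = 1.61×10⁻³
Material X has the largest M.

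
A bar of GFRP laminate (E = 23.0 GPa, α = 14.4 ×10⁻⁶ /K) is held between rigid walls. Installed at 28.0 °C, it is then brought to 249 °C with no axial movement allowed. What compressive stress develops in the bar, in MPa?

ΔT = 221.0 K. Constrained thermal stress σ = E·α·ΔT = 23.00×10³ MPa × 14.4×10⁻⁶ × 221.0 = 73.2 MPa (compressive).

73.2 MPa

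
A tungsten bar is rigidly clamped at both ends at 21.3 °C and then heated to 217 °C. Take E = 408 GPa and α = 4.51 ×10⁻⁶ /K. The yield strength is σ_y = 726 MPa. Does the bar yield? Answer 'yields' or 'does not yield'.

does not yield

ΔT = 195.7 K. Constrained thermal stress σ = E·α·ΔT = 408.0×10³ MPa × 4.51×10⁻⁶ × 195.7 = 360 MPa (compressive).
Compare to σ_y = 726 MPa: σ < σ_y, so it does not yield.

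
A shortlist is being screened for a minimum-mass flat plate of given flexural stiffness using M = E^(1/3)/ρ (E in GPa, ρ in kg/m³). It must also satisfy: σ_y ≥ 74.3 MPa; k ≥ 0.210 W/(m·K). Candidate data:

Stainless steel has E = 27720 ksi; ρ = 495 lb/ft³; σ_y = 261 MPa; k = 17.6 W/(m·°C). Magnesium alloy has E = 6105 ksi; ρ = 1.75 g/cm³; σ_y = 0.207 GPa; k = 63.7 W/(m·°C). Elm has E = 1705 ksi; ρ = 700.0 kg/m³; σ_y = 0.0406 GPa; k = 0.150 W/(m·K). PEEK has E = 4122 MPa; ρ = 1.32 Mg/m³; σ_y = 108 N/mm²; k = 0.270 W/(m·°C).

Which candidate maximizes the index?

magnesium alloy

Screen on constraints: σ_y ≥ 74.3 MPa; k ≥ 0.210 W/(m·K). Survivors: stainless steel, magnesium alloy, PEEK.
Putting every candidate on a common basis:
  stainless steel: E = 191.1 GPa, ρ = 7929 kg/m³
  magnesium alloy: E = 42.09 GPa, ρ = 1750 kg/m³
  PEEK: E = 4.122 GPa, ρ = 1320 kg/m³
  magnesium alloy: M = 1.99×10⁻³
  PEEK: M = 1.21×10⁻³
  stainless steel: M = 0.726×10⁻³
Magnesium alloy has the largest M.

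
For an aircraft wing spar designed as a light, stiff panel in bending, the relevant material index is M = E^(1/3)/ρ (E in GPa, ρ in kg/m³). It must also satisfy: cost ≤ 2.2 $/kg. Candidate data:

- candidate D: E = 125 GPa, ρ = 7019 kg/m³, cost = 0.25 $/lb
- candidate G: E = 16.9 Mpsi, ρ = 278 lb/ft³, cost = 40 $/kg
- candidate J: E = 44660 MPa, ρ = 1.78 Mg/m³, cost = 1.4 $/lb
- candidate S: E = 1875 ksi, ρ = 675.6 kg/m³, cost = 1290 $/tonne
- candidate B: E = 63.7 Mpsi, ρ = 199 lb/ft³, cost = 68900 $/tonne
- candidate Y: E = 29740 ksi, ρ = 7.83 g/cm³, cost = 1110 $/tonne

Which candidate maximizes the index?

candidate S

Screen on constraints: cost ≤ 2.2 $/kg. Survivors: candidate D, candidate S, candidate Y.
In SI units:
  candidate D: E = 125.0 GPa, ρ = 7019 kg/m³
  candidate S: E = 12.93 GPa, ρ = 675.6 kg/m³
  candidate Y: E = 205.1 GPa, ρ = 7830 kg/m³
  candidate S: M = 3.47×10⁻³
  candidate Y: M = 0.753×10⁻³
  candidate D: M = 0.712×10⁻³
Candidate S has the largest M.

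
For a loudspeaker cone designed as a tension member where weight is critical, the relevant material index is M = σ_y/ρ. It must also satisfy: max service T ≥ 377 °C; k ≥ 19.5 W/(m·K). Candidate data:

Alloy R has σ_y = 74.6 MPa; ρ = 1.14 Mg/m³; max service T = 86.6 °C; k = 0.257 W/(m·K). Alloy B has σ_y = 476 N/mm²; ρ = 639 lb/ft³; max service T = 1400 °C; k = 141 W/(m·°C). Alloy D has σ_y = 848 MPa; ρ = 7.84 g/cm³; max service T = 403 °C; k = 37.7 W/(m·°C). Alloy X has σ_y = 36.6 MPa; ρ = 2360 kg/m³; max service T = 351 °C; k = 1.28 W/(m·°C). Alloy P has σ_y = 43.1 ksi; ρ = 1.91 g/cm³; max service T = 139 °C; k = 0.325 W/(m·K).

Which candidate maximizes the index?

alloy D

Screen on constraints: max service T ≥ 377 °C; k ≥ 19.5 W/(m·K). Survivors: alloy B, alloy D.
Putting every candidate on a common basis:
  alloy B: σ_y = 476.0 MPa, ρ = 10240 kg/m³
  alloy D: σ_y = 848.0 MPa, ρ = 7840 kg/m³
  alloy D: M = 108 kN·m/kg
  alloy B: M = 46.5 kN·m/kg
The maximum is for alloy D.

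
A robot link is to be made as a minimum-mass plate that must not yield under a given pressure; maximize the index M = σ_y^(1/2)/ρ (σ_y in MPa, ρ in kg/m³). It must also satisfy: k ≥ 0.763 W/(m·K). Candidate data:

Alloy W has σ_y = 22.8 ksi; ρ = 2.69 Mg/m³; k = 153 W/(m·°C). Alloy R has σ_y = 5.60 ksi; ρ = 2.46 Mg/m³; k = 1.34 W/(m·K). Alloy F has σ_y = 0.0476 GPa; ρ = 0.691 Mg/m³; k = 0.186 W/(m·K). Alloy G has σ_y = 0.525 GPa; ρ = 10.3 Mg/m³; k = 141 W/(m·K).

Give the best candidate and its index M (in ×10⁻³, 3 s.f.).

alloy W, M = 4.66×10⁻³

Screen on constraints: k ≥ 0.763 W/(m·K). Survivors: alloy W, alloy R, alloy G.
In SI units:
  alloy W: σ_y = 157.2 MPa, ρ = 2690 kg/m³
  alloy R: σ_y = 38.61 MPa, ρ = 2460 kg/m³
  alloy G: σ_y = 525.0 MPa, ρ = 10300 kg/m³
  alloy W: M = 4.66×10⁻³
  alloy R: M = 2.53×10⁻³
  alloy G: M = 2.22×10⁻³
The maximum is for alloy W.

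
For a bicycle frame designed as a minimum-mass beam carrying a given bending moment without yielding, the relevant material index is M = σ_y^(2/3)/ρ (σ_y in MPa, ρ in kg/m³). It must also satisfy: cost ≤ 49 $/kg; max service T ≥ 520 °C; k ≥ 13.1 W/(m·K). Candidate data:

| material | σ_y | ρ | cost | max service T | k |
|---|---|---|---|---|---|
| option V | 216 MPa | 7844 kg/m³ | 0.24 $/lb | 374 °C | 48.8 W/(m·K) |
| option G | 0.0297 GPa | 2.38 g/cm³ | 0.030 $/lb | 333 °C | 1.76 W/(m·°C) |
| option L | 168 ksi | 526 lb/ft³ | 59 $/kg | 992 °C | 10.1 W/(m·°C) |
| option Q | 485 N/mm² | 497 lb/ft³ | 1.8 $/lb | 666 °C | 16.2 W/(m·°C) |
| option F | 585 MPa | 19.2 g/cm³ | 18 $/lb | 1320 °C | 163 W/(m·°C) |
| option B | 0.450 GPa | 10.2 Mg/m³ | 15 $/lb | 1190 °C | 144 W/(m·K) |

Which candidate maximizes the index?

option Q

Screen on constraints: cost ≤ 49 $/kg; max service T ≥ 520 °C; k ≥ 13.1 W/(m·K). Survivors: option Q, option F, option B.
Putting every candidate on a common basis:
  option Q: σ_y = 485.0 MPa, ρ = 7961 kg/m³
  option F: σ_y = 585.0 MPa, ρ = 19200 kg/m³
  option B: σ_y = 450.0 MPa, ρ = 10200 kg/m³
  option Q: M = 7.75×10⁻³
  option B: M = 5.76×10⁻³
  option F: M = 3.64×10⁻³
Highest index: option Q.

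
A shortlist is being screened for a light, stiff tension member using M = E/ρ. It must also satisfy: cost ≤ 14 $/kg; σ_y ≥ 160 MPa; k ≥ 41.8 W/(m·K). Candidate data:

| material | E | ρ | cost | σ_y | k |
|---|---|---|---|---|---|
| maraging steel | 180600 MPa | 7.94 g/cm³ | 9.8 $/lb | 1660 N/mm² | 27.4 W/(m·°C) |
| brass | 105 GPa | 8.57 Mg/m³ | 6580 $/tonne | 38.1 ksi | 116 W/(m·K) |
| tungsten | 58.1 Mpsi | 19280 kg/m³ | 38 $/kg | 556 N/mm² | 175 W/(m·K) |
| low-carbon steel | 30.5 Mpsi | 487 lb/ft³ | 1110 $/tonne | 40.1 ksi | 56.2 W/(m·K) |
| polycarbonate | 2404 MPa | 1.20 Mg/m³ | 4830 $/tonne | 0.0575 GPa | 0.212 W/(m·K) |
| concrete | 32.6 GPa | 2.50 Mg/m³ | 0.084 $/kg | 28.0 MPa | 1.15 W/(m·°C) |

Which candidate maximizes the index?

Screen on constraints: cost ≤ 14 $/kg; σ_y ≥ 160 MPa; k ≥ 41.8 W/(m·K). Survivors: brass, low-carbon steel.
Normalizing units and computing the index:
  brass: E = 105.0 GPa, ρ = 8570 kg/m³
  low-carbon steel: E = 210.3 GPa, ρ = 7801 kg/m³
  low-carbon steel: M = 27.0 MN·m/kg
  brass: M = 12.3 MN·m/kg
Low-carbon steel has the largest M.

low-carbon steel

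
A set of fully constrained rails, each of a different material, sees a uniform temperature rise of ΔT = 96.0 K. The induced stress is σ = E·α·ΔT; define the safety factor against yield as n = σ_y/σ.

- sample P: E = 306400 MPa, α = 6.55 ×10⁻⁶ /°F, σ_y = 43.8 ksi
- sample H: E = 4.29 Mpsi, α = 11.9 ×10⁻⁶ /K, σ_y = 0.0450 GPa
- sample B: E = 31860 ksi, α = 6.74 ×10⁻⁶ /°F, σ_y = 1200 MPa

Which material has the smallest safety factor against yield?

sample P

In consistent units (E in GPa, α in ×10⁻⁶/K, σ_y in MPa):
  sample P: E = 306.4, α = 11.8, σ_y = 302.0 → σ = 347 MPa, n = 0.871
  sample H: E = 29.58, α = 11.9, σ_y = 45.00 → σ = 33.8 MPa, n = 1.33
  sample B: E = 219.7, α = 12.1, σ_y = 1200 → σ = 256 MPa, n = 4.69
Sample P has the lowest safety factor, n = 0.871.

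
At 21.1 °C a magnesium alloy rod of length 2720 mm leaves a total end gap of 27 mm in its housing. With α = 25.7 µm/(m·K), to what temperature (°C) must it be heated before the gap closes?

407 °C

α·L₀·ΔT = 27.0 mm ⇒ ΔT = 27.0 / (25.7×10⁻⁶ × 2720.0) = 386.2 K.
T = 21.1 + 386.2 = 407.3 °C.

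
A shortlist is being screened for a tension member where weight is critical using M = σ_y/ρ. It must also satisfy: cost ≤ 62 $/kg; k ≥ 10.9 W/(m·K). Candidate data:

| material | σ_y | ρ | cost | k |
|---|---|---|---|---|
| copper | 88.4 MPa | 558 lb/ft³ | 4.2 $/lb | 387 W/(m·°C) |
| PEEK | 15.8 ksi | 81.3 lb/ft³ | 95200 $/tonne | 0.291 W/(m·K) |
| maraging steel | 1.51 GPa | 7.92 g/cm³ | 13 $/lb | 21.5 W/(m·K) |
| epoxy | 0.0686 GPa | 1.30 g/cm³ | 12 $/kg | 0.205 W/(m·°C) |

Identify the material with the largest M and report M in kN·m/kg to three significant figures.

maraging steel, M = 191 kN·m/kg

Screen on constraints: cost ≤ 62 $/kg; k ≥ 10.9 W/(m·K). Survivors: copper, maraging steel.
Convert each candidate to consistent units, then evaluate M:
  copper: σ_y = 88.40 MPa, ρ = 8938 kg/m³
  maraging steel: σ_y = 1510 MPa, ρ = 7920 kg/m³
  maraging steel: M = 191 kN·m/kg
  copper: M = 9.89 kN·m/kg
The maximum is for maraging steel.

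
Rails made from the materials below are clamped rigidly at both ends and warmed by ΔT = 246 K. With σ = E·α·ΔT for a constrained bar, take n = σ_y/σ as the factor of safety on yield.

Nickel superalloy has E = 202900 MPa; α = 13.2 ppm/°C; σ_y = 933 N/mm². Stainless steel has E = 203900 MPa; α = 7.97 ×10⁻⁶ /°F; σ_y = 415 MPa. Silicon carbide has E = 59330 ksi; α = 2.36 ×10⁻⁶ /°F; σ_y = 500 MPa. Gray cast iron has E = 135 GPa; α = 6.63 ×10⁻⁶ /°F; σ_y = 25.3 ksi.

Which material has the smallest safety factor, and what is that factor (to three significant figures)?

gray cast iron, n = 0.440

Per material, after unit conversion:
  nickel superalloy: E = 202.9, α = 13.2, σ_y = 933.0 → σ = 659 MPa, n = 1.42
  stainless steel: E = 203.9, α = 14.3, σ_y = 415.0 → σ = 720 MPa, n = 0.577
  silicon carbide: E = 409.1, α = 4.25, σ_y = 500.0 → σ = 427 MPa, n = 1.17
  gray cast iron: E = 135.0, α = 11.9, σ_y = 174.4 → σ = 396 MPa, n = 0.440
The minimum is gray cast iron at n = 0.440.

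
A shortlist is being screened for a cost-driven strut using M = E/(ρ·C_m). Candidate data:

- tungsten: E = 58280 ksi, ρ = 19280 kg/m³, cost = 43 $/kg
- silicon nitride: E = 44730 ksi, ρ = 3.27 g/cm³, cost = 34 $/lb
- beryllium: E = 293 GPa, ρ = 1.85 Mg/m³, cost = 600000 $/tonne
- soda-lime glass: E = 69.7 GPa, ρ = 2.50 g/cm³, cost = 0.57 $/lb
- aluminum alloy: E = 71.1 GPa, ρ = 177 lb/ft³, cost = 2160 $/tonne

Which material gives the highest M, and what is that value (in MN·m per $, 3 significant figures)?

soda-lime glass, M = 22.2 MN·m per $

Putting every candidate on a common basis:
  tungsten: E = 401.8 GPa, ρ = 19280 kg/m³, cost = 43.00 $/kg
  silicon nitride: E = 308.4 GPa, ρ = 3270 kg/m³, cost = 74.96 $/kg
  beryllium: E = 293.0 GPa, ρ = 1850 kg/m³, cost = 600.0 $/kg
  soda-lime glass: E = 69.70 GPa, ρ = 2500 kg/m³, cost = 1.257 $/kg
  aluminum alloy: E = 71.10 GPa, ρ = 2835 kg/m³, cost = 2.160 $/kg
  soda-lime glass: M = 22.2 MN·m per $
  aluminum alloy: M = 11.6 MN·m per $
  silicon nitride: M = 1.26 MN·m per $
  tungsten: M = 0.485 MN·m per $
  beryllium: M = 0.264 MN·m per $
The maximum is for soda-lime glass.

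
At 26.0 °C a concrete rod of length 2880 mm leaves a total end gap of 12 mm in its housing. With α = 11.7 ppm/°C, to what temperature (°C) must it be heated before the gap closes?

α·L₀·ΔT = 12.0 mm ⇒ ΔT = 12.0 / (11.7×10⁻⁶ × 2880.0) = 356.1 K.
T = 26.0 + 356.1 = 382.1 °C.

382 °C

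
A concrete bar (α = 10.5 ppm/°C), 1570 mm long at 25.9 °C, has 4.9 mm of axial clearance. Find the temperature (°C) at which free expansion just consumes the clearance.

323 °C

α·L₀·ΔT = 4.9 mm ⇒ ΔT = 4.9 / (10.5×10⁻⁶ × 1570.0) = 297.2 K.
T = 25.9 + 297.2 = 323.1 °C.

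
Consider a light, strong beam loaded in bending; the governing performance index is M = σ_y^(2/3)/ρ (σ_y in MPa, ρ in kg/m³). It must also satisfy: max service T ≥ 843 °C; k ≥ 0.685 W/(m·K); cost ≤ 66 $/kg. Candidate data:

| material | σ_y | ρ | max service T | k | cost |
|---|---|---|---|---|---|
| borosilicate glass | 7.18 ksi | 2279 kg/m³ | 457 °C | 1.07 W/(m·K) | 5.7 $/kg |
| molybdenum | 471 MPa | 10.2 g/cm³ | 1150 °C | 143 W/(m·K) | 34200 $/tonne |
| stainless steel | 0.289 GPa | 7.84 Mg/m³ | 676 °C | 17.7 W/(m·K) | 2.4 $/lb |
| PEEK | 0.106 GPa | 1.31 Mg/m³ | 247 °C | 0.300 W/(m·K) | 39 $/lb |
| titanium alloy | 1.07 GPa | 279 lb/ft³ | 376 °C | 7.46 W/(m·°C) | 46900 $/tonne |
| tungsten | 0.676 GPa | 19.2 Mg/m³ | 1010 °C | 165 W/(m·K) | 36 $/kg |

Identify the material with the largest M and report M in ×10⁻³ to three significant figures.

molybdenum, M = 5.93×10⁻³

Screen on constraints: max service T ≥ 843 °C; k ≥ 0.685 W/(m·K); cost ≤ 66 $/kg. Survivors: molybdenum, tungsten.
In SI units:
  molybdenum: σ_y = 471.0 MPa, ρ = 10200 kg/m³
  tungsten: σ_y = 676.0 MPa, ρ = 19200 kg/m³
  molybdenum: M = 5.93×10⁻³
  tungsten: M = 4.01×10⁻³
Molybdenum ranks first.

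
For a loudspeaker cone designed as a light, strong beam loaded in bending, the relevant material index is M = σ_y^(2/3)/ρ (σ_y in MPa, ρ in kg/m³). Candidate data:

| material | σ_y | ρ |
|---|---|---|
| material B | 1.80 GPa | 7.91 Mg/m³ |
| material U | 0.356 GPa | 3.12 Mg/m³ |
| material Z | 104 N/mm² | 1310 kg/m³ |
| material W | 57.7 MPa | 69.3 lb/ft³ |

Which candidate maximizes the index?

After converting to SI:
  material B: σ_y = 1800 MPa, ρ = 7910 kg/m³
  material U: σ_y = 356.0 MPa, ρ = 3120 kg/m³
  material Z: σ_y = 104.0 MPa, ρ = 1310 kg/m³
  material W: σ_y = 57.70 MPa, ρ = 1110 kg/m³
  material B: M = 18.7×10⁻³
  material Z: M = 16.9×10⁻³
  material U: M = 16.1×10⁻³
  material W: M = 13.5×10⁻³
Material B ranks first.

material B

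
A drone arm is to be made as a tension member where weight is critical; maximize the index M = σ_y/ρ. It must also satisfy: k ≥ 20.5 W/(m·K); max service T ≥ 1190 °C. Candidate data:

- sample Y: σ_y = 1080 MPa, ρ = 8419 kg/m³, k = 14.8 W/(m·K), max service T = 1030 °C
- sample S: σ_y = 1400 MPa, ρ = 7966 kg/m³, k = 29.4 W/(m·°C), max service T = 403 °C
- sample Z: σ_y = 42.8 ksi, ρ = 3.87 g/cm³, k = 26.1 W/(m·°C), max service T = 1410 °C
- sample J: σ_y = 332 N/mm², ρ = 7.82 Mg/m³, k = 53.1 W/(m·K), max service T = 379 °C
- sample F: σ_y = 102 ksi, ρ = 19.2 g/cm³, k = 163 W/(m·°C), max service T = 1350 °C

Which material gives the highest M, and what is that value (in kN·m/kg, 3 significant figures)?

sample Z, M = 76.3 kN·m/kg

Screen on constraints: k ≥ 20.5 W/(m·K); max service T ≥ 1190 °C. Survivors: sample Z, sample F.
In SI units:
  sample Z: σ_y = 295.1 MPa, ρ = 3870 kg/m³
  sample F: σ_y = 703.3 MPa, ρ = 19200 kg/m³
  sample Z: M = 76.3 kN·m/kg
  sample F: M = 36.6 kN·m/kg
The maximum is for sample Z.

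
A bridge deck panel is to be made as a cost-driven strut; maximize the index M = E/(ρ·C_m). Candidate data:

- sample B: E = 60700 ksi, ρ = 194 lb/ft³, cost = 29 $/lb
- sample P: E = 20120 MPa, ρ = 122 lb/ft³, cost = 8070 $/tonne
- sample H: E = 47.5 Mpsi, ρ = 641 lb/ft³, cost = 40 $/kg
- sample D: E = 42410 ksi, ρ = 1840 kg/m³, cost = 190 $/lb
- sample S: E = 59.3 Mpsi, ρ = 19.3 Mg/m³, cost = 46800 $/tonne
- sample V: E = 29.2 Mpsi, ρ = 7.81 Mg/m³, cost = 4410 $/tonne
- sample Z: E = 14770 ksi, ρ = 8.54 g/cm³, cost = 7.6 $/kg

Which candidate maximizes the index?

In SI units:
  sample B: E = 418.5 GPa, ρ = 3108 kg/m³, cost = 63.93 $/kg
  sample P: E = 20.12 GPa, ρ = 1954 kg/m³, cost = 8.070 $/kg
  sample H: E = 327.5 GPa, ρ = 10270 kg/m³, cost = 40.00 $/kg
  sample D: E = 292.4 GPa, ρ = 1840 kg/m³, cost = 418.9 $/kg
  sample S: E = 408.9 GPa, ρ = 19300 kg/m³, cost = 46.80 $/kg
  sample V: E = 201.3 GPa, ρ = 7810 kg/m³, cost = 4.410 $/kg
  sample Z: E = 101.8 GPa, ρ = 8540 kg/m³, cost = 7.600 $/kg
  sample V: M = 5.85 MN·m per $
  sample B: M = 2.11 MN·m per $
  sample Z: M = 1.57 MN·m per $
  sample P: M = 1.28 MN·m per $
  sample H: M = 0.797 MN·m per $
  sample S: M = 0.453 MN·m per $
  sample D: M = 0.379 MN·m per $
Highest index: sample V.

sample V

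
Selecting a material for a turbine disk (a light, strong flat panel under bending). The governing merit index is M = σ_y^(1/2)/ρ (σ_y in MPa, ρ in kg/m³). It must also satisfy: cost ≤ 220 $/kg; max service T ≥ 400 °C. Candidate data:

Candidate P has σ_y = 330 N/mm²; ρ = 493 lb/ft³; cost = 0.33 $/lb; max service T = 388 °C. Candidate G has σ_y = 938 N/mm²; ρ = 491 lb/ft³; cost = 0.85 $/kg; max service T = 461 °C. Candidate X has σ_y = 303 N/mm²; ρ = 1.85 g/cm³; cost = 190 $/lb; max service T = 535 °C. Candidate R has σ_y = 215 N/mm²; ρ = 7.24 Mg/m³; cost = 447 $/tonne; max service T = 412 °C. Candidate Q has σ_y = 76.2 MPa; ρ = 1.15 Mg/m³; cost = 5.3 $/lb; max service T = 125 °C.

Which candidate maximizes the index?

candidate G

Screen on constraints: cost ≤ 220 $/kg; max service T ≥ 400 °C. Survivors: candidate G, candidate R.
Putting every candidate on a common basis:
  candidate G: σ_y = 938.0 MPa, ρ = 7865 kg/m³
  candidate R: σ_y = 215.0 MPa, ρ = 7240 kg/m³
  candidate G: M = 3.89×10⁻³
  candidate R: M = 2.03×10⁻³
The maximum is for candidate G.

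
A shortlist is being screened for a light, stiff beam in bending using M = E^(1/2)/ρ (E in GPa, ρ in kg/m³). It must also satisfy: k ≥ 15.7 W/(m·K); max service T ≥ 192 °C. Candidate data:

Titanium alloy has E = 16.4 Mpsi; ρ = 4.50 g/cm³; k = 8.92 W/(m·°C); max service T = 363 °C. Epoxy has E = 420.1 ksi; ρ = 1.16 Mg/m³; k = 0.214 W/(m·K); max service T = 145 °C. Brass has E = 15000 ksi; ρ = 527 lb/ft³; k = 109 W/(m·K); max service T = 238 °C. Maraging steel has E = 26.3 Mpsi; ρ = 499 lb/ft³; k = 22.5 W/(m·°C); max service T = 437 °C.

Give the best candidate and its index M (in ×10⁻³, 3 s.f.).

Screen on constraints: k ≥ 15.7 W/(m·K); max service T ≥ 192 °C. Survivors: brass, maraging steel.
After converting to SI:
  brass: E = 103.4 GPa, ρ = 8442 kg/m³
  maraging steel: E = 181.3 GPa, ρ = 7993 kg/m³
  maraging steel: M = 1.68×10⁻³
  brass: M = 1.20×10⁻³
Maraging steel has the largest M.

maraging steel, M = 1.68×10⁻³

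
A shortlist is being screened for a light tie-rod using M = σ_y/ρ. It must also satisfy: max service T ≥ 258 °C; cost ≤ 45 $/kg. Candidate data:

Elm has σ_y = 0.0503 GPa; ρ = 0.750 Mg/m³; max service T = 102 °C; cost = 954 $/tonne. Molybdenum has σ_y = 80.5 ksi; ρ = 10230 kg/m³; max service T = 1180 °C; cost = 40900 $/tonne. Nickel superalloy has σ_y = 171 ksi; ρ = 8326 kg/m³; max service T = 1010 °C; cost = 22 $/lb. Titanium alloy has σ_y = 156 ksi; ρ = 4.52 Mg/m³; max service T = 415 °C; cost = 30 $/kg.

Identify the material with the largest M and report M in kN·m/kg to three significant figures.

Screen on constraints: max service T ≥ 258 °C; cost ≤ 45 $/kg. Survivors: molybdenum, titanium alloy.
Convert each candidate to consistent units, then evaluate M:
  molybdenum: σ_y = 555.0 MPa, ρ = 10230 kg/m³
  titanium alloy: σ_y = 1076 MPa, ρ = 4520 kg/m³
  titanium alloy: M = 238 kN·m/kg
  molybdenum: M = 54.3 kN·m/kg
Highest index: titanium alloy.

titanium alloy, M = 238 kN·m/kg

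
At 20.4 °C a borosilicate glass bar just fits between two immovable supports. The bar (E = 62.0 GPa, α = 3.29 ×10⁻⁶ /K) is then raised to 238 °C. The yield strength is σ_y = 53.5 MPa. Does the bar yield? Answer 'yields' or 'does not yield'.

ΔT = 217.6 K. Constrained thermal stress σ = E·α·ΔT = 62.00×10³ MPa × 3.29×10⁻⁶ × 217.6 = 44.4 MPa (compressive).
Compare to σ_y = 53.5 MPa: σ < σ_y, so it does not yield.

does not yield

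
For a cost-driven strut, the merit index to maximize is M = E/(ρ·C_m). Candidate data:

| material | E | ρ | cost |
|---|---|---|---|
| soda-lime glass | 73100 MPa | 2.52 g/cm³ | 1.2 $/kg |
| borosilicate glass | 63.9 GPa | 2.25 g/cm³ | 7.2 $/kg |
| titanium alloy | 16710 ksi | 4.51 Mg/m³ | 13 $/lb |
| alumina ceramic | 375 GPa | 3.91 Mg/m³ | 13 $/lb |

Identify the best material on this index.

After converting to SI:
  soda-lime glass: E = 73.10 GPa, ρ = 2520 kg/m³, cost = 1.200 $/kg
  borosilicate glass: E = 63.90 GPa, ρ = 2250 kg/m³, cost = 7.200 $/kg
  titanium alloy: E = 115.2 GPa, ρ = 4510 kg/m³, cost = 28.66 $/kg
  alumina ceramic: E = 375.0 GPa, ρ = 3910 kg/m³, cost = 28.66 $/kg
  soda-lime glass: M = 24.2 MN·m per $
  borosilicate glass: M = 3.94 MN·m per $
  alumina ceramic: M = 3.35 MN·m per $
  titanium alloy: M = 0.891 MN·m per $
Soda-lime glass ranks first.

soda-lime glass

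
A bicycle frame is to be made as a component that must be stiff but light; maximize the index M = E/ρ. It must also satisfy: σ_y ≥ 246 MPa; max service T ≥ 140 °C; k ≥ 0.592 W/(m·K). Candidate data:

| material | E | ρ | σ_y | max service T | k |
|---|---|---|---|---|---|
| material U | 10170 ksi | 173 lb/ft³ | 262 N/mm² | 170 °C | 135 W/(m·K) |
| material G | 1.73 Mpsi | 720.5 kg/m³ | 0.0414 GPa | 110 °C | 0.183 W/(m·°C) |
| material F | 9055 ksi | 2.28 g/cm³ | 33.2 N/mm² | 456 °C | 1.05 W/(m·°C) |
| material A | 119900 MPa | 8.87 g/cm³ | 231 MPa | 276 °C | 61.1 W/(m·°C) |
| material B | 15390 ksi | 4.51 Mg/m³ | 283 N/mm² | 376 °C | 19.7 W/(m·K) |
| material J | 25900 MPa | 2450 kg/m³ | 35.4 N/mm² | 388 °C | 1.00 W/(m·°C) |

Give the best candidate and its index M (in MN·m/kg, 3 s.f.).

Screen on constraints: σ_y ≥ 246 MPa; max service T ≥ 140 °C; k ≥ 0.592 W/(m·K). Survivors: material U, material B.
Convert each candidate to consistent units, then evaluate M:
  material U: E = 70.12 GPa, ρ = 2771 kg/m³
  material B: E = 106.1 GPa, ρ = 4510 kg/m³
  material U: M = 25.3 MN·m/kg
  material B: M = 23.5 MN·m/kg
Material U ranks first.

material U, M = 25.3 MN·m/kg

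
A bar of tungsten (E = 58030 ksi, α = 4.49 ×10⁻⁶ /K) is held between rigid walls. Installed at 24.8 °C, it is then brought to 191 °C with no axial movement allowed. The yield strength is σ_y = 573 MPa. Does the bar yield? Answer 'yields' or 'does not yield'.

E = 58030 ksi = 400.1 GPa.
ΔT = 166.2 K. Constrained thermal stress σ = E·α·ΔT = 400.1×10³ MPa × 4.49×10⁻⁶ × 166.2 = 299 MPa (compressive).
Compare to σ_y = 573 MPa: σ < σ_y, so it does not yield.

does not yield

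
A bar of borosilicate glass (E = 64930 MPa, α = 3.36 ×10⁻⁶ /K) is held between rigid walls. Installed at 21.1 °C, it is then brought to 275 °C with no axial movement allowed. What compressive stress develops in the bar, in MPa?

E = 64930 MPa = 64.93 GPa.
ΔT = 253.9 K. Constrained thermal stress σ = E·α·ΔT = 64.93×10³ MPa × 3.36×10⁻⁶ × 253.9 = 55.4 MPa (compressive).

55.4 MPa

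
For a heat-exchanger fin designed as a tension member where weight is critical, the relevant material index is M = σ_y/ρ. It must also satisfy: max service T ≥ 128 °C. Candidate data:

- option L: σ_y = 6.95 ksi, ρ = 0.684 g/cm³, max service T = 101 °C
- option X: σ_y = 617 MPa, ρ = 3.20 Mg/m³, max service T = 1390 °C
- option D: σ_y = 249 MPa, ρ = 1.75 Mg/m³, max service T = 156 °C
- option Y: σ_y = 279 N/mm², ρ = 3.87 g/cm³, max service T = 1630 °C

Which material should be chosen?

Screen on constraints: max service T ≥ 128 °C. Survivors: option X, option D, option Y.
After converting to SI:
  option X: σ_y = 617.0 MPa, ρ = 3200 kg/m³
  option D: σ_y = 249.0 MPa, ρ = 1750 kg/m³
  option Y: σ_y = 279.0 MPa, ρ = 3870 kg/m³
  option X: M = 193 kN·m/kg
  option D: M = 142 kN·m/kg
  option Y: M = 72.1 kN·m/kg
The maximum is for option X.

option X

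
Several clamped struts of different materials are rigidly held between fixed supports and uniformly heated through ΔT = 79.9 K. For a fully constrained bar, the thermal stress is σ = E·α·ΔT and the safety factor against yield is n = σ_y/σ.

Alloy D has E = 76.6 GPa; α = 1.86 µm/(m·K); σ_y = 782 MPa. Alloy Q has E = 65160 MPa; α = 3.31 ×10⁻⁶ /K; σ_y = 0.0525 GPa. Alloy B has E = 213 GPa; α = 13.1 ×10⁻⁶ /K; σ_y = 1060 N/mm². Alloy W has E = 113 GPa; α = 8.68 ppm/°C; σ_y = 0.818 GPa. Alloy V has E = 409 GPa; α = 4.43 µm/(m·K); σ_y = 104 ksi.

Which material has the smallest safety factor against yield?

alloy Q

With everything in SI (GPa, ×10⁻⁶/K, MPa):
  alloy D: E = 76.60, α = 1.86, σ_y = 782.0 → σ = 11.4 MPa, n = 68.7
  alloy Q: E = 65.16, α = 3.31, σ_y = 52.50 → σ = 17.2 MPa, n = 3.05
  alloy B: E = 213.0, α = 13.1, σ_y = 1060 → σ = 223 MPa, n = 4.75
  alloy W: E = 113.0, α = 8.68, σ_y = 818.0 → σ = 78.4 MPa, n = 10.4
  alloy V: E = 409.0, α = 4.43, σ_y = 717.1 → σ = 145 MPa, n = 4.95
Alloy Q has the lowest safety factor, n = 3.05.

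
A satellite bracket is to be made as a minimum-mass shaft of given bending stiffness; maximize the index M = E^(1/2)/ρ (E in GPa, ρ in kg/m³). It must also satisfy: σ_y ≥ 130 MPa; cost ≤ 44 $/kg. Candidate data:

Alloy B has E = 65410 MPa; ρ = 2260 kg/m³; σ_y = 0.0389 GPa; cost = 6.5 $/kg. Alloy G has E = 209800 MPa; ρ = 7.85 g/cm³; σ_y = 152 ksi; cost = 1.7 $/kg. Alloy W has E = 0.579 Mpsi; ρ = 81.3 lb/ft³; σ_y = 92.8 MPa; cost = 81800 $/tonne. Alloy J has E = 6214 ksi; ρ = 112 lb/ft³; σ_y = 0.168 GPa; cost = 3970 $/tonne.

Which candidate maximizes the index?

Screen on constraints: σ_y ≥ 130 MPa; cost ≤ 44 $/kg. Survivors: alloy G, alloy J.
Normalizing units and computing the index:
  alloy G: E = 209.8 GPa, ρ = 7850 kg/m³
  alloy J: E = 42.84 GPa, ρ = 1794 kg/m³
  alloy J: M = 3.65×10⁻³
  alloy G: M = 1.85×10⁻³
Alloy J ranks first.

alloy J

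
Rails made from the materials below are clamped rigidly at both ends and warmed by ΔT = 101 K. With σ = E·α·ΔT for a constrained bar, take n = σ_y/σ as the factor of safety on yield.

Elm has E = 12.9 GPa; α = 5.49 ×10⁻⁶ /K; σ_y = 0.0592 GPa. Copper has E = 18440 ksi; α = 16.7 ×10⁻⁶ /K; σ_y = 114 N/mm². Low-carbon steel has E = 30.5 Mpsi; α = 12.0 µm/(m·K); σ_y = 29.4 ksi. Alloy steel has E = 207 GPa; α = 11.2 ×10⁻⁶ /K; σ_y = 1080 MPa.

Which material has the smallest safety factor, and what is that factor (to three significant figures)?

Per material, after unit conversion:
  elm: E = 12.90, α = 5.49, σ_y = 59.20 → σ = 7.15 MPa, n = 8.28
  copper: E = 127.1, α = 16.7, σ_y = 114.0 → σ = 214 MPa, n = 0.532
  low-carbon steel: E = 210.3, α = 12.0, σ_y = 202.7 → σ = 255 MPa, n = 0.795
  alloy steel: E = 207.0, α = 11.2, σ_y = 1080 → σ = 234 MPa, n = 4.61
Smallest n: copper with n = 0.532.

copper, n = 0.532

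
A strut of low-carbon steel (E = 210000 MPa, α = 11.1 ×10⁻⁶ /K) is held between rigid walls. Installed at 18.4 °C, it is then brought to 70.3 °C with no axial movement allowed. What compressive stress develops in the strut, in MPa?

E = 210000 MPa = 210.0 GPa.
ΔT = 51.90 K. Constrained thermal stress σ = E·α·ΔT = 210.0×10³ MPa × 11.1×10⁻⁶ × 51.90 = 121 MPa (compressive).

121 MPa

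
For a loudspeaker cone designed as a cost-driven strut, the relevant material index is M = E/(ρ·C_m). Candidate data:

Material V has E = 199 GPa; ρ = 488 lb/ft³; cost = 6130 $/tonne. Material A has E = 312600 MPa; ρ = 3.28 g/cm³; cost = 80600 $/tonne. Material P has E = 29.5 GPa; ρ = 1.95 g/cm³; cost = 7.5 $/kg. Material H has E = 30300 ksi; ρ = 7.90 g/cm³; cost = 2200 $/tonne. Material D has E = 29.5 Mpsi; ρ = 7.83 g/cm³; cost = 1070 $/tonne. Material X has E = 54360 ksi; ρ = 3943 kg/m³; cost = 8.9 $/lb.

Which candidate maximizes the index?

In SI units:
  material V: E = 199.0 GPa, ρ = 7817 kg/m³, cost = 6.130 $/kg
  material A: E = 312.6 GPa, ρ = 3280 kg/m³, cost = 80.60 $/kg
  material P: E = 29.50 GPa, ρ = 1950 kg/m³, cost = 7.500 $/kg
  material H: E = 208.9 GPa, ρ = 7900 kg/m³, cost = 2.200 $/kg
  material D: E = 203.4 GPa, ρ = 7830 kg/m³, cost = 1.070 $/kg
  material X: E = 374.8 GPa, ρ = 3943 kg/m³, cost = 19.62 $/kg
  material D: M = 24.3 MN·m per $
  material H: M = 12.0 MN·m per $
  material X: M = 4.84 MN·m per $
  material V: M = 4.15 MN·m per $
  material P: M = 2.02 MN·m per $
  material A: M = 1.18 MN·m per $
Highest index: material D.

material D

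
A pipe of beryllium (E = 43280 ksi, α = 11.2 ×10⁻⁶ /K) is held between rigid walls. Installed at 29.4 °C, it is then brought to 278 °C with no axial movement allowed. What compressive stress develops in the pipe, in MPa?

831 MPa

E = 43280 ksi = 298.4 GPa.
ΔT = 248.6 K. Constrained thermal stress σ = E·α·ΔT = 298.4×10³ MPa × 11.2×10⁻⁶ × 248.6 = 831 MPa (compressive).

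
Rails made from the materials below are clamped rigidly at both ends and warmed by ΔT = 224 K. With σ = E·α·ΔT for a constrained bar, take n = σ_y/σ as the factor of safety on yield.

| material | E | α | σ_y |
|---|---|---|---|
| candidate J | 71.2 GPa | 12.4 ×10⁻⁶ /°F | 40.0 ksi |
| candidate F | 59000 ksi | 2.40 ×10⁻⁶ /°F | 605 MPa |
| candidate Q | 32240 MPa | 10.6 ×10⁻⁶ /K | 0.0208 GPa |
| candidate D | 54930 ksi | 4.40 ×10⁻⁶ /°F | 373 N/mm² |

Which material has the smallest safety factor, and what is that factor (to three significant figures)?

With everything in SI (GPa, ×10⁻⁶/K, MPa):
  candidate J: E = 71.20, α = 22.3, σ_y = 275.8 → σ = 356 MPa, n = 0.775
  candidate F: E = 406.8, α = 4.32, σ_y = 605.0 → σ = 394 MPa, n = 1.54
  candidate Q: E = 32.24, α = 10.6, σ_y = 20.80 → σ = 76.6 MPa, n = 0.272
  candidate D: E = 378.7, α = 7.92, σ_y = 373.0 → σ = 672 MPa, n = 0.555
Smallest n: candidate Q with n = 0.272.

candidate Q, n = 0.272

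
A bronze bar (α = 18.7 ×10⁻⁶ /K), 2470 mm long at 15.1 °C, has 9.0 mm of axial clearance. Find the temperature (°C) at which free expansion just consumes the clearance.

α·L₀·ΔT = 9.0 mm ⇒ ΔT = 9.0 / (18.7×10⁻⁶ × 2470.0) = 194.9 K.
T = 15.1 + 194.9 = 210.0 °C.

210 °C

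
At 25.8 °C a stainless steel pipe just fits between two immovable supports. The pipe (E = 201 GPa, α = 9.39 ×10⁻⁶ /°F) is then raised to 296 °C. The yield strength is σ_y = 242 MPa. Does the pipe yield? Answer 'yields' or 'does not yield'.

yields

α = 9.39×10⁻⁶/°F × 9/5 = 16.9×10⁻⁶/K.
ΔT = 270.2 K. Constrained thermal stress σ = E·α·ΔT = 201.0×10³ MPa × 16.9×10⁻⁶ × 270.2 = 918 MPa (compressive).
Compare to σ_y = 242 MPa: σ ≥ σ_y, so it yields.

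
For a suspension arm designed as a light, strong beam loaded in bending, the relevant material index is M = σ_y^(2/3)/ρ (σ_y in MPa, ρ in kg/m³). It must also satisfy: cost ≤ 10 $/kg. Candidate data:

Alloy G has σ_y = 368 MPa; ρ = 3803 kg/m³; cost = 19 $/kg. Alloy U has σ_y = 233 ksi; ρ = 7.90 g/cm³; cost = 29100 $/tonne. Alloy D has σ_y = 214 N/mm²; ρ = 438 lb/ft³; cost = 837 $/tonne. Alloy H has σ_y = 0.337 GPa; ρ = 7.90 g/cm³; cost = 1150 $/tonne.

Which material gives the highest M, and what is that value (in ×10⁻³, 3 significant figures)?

Screen on constraints: cost ≤ 10 $/kg. Survivors: alloy D, alloy H.
Normalizing units and computing the index:
  alloy D: σ_y = 214.0 MPa, ρ = 7016 kg/m³
  alloy H: σ_y = 337.0 MPa, ρ = 7900 kg/m³
  alloy H: M = 6.13×10⁻³
  alloy D: M = 5.10×10⁻³
The maximum is for alloy H.

alloy H, M = 6.13×10⁻³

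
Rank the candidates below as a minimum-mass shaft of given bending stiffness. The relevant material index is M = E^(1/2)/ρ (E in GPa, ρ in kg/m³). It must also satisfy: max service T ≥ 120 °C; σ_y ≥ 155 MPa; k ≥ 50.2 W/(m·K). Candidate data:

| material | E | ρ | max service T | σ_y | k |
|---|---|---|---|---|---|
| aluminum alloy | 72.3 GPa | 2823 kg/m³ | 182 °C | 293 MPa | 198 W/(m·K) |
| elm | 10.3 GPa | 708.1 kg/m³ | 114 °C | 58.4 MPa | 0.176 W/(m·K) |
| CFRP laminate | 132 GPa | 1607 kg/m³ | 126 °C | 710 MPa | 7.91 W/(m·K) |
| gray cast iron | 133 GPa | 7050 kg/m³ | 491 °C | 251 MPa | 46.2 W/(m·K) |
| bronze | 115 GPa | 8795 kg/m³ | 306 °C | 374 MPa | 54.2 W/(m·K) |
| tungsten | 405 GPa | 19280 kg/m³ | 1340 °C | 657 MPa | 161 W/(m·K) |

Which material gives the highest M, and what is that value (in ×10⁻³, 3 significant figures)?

aluminum alloy, M = 3.01×10⁻³

Screen on constraints: max service T ≥ 120 °C; σ_y ≥ 155 MPa; k ≥ 50.2 W/(m·K). Survivors: aluminum alloy, bronze, tungsten.
Per-candidate index values:
  aluminum alloy: M = 3.01×10⁻³
  bronze: M = 1.22×10⁻³
  tungsten: M = 1.04×10⁻³
Aluminum alloy ranks first.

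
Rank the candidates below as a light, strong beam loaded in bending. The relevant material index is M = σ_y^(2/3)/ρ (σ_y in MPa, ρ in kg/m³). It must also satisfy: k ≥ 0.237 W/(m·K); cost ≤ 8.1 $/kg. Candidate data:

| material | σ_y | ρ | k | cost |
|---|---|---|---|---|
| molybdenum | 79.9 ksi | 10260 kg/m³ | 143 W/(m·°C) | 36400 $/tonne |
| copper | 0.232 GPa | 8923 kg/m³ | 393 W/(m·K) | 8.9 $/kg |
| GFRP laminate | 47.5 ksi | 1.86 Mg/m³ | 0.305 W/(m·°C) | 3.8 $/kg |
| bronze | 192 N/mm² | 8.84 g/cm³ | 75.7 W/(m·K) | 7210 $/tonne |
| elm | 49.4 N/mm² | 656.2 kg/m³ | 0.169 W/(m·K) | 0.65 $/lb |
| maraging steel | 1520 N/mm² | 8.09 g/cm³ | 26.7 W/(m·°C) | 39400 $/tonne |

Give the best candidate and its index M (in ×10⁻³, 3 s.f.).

GFRP laminate, M = 25.5×10⁻³

Screen on constraints: k ≥ 0.237 W/(m·K); cost ≤ 8.1 $/kg. Survivors: GFRP laminate, bronze.
Putting every candidate on a common basis:
  GFRP laminate: σ_y = 327.5 MPa, ρ = 1860 kg/m³
  bronze: σ_y = 192.0 MPa, ρ = 8840 kg/m³
  GFRP laminate: M = 25.5×10⁻³
  bronze: M = 3.76×10⁻³
Highest index: GFRP laminate.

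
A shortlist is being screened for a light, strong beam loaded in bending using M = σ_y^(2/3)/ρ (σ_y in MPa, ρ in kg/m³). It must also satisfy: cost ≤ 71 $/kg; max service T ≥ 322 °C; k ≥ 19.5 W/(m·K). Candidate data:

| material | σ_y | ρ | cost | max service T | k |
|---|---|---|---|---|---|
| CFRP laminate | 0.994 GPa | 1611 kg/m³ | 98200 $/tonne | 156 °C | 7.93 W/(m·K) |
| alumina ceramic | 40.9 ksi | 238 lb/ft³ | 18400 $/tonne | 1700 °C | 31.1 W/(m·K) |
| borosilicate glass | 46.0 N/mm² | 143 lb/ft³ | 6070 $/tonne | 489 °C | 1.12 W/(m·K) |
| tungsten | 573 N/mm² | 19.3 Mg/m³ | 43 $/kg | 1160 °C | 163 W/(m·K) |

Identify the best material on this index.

alumina ceramic

Screen on constraints: cost ≤ 71 $/kg; max service T ≥ 322 °C; k ≥ 19.5 W/(m·K). Survivors: alumina ceramic, tungsten.
In SI units:
  alumina ceramic: σ_y = 282.0 MPa, ρ = 3812 kg/m³
  tungsten: σ_y = 573.0 MPa, ρ = 19300 kg/m³
  alumina ceramic: M = 11.3×10⁻³
  tungsten: M = 3.57×10⁻³
Highest index: alumina ceramic.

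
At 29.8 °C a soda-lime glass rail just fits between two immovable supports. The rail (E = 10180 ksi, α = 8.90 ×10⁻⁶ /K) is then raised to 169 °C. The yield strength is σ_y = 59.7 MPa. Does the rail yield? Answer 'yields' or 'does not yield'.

E = 10180 ksi = 70.19 GPa.
ΔT = 139.2 K. Constrained thermal stress σ = E·α·ΔT = 70.19×10³ MPa × 8.90×10⁻⁶ × 139.2 = 87.0 MPa (compressive).
Compare to σ_y = 59.7 MPa: σ ≥ σ_y, so it yields.

yields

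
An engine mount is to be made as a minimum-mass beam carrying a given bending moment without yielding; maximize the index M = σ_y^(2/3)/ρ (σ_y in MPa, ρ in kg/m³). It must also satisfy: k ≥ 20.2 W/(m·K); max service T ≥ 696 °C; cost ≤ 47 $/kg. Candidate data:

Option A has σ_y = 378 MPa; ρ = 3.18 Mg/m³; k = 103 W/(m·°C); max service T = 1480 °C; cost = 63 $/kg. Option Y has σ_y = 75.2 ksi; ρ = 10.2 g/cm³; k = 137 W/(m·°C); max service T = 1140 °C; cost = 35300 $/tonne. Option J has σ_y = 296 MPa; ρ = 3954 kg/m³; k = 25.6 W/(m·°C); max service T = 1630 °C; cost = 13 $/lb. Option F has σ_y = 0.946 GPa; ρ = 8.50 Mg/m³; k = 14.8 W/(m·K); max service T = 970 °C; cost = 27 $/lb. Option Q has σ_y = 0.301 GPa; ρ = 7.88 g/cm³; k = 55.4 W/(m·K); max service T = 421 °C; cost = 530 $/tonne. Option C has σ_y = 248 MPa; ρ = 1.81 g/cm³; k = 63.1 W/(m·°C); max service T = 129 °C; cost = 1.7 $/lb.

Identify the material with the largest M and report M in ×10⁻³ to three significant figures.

option J, M = 11.2×10⁻³

Screen on constraints: k ≥ 20.2 W/(m·K); max service T ≥ 696 °C; cost ≤ 47 $/kg. Survivors: option Y, option J.
Convert each candidate to consistent units, then evaluate M:
  option Y: σ_y = 518.5 MPa, ρ = 10200 kg/m³
  option J: σ_y = 296.0 MPa, ρ = 3954 kg/m³
  option J: M = 11.2×10⁻³
  option Y: M = 6.33×10⁻³
Highest index: option J.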